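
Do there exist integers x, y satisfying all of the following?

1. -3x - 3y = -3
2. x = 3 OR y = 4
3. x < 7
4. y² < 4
No

A contradictory subset is {-3x - 3y = -3, x = 3 OR y = 4, y² < 4}. No integer assignment can satisfy these jointly:

  - -3x - 3y = -3: is a linear equation tying the variables together
  - x = 3 OR y = 4: forces a choice: either x = 3 or y = 4
  - y² < 4: restricts y to |y| ≤ 1

Split on the disjunction (x = 3 OR y = 4):
  • If x = 3: the equation forces y = -2, but y² < 4 requires |y| ≤ 1.
  • If y = 4: this contradicts y² < 4, which requires |y| ≤ 1.
Both branches are infeasible, so the system has no integer solution.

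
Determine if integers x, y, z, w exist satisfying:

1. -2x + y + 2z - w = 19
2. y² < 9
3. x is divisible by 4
Yes

Take x = 0, y = 1, z = 9, w = 0. Substituting into each constraint:
  (1) -2(0) + 1 + 2(9) + 0 = 19 ✓
  (2) y² = (1)² = 1, and 1 < 9 ✓
  (3) 0 = 4 × 0, remainder 0 ✓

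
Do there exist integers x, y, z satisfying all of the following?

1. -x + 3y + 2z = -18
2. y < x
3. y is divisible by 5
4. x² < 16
Yes

Take x = 2, y = 0, z = -8. Substituting into each constraint:
  (1) (-2) + 3(0) + 2(-8) = -18 ✓
  (2) 0 < 2 ✓
  (3) 0 = 5 × 0, remainder 0 ✓
  (4) x² = (2)² = 4, and 4 < 16 ✓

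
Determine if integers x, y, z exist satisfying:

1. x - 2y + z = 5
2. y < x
Yes

Take x = 1, y = 0, z = 4. Substituting into each constraint:
  (1) 1 - 2(0) + 4 = 5 ✓
  (2) 0 < 1 ✓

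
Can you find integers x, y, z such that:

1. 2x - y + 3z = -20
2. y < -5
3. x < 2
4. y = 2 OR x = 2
No

A contradictory subset is {y < -5, x < 2, y = 2 OR x = 2}. No integer assignment can satisfy these jointly:

  - y < -5: bounds one variable relative to a constant
  - x < 2: bounds one variable relative to a constant
  - y = 2 OR x = 2: forces a choice: either y = 2 or x = 2

Split on the disjunction (y = 2 OR x = 2):
  • If y = 2: this contradicts the bound y ≤ -6.
  • If x = 2: this contradicts the bound x ≤ 1.
Both branches are infeasible, so the system has no integer solution.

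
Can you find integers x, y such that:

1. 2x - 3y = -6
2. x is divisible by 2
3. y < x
Yes

Take x = 12, y = 10. Substituting into each constraint:
  (1) 2(12) - 3(10) = -6 ✓
  (2) 12 = 2 × 6, remainder 0 ✓
  (3) 10 < 12 ✓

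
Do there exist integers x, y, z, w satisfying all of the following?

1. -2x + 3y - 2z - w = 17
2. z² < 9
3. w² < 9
Yes

Take x = 2, y = 7, z = 0, w = 0. Substituting into each constraint:
  (1) -2(2) + 3(7) - 2(0) + 0 = 17 ✓
  (2) z² = (0)² = 0, and 0 < 9 ✓
  (3) w² = (0)² = 0, and 0 < 9 ✓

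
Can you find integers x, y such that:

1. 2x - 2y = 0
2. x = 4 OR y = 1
Yes

Take x = 1, y = 1. Substituting into each constraint:
  (1) 2(1) - 2(1) = 0 ✓
  (2) y = 1, target 1 ✓ (second branch holds)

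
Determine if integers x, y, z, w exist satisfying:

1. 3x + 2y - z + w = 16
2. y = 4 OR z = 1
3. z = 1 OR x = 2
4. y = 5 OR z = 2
Yes

Take x = 2, y = 4, z = 2, w = 4. Substituting into each constraint:
  (1) 3(2) + 2(4) + (-2) + 4 = 16 ✓
  (2) y = 4, target 4 ✓ (first branch holds)
  (3) x = 2, target 2 ✓ (second branch holds)
  (4) z = 2, target 2 ✓ (second branch holds)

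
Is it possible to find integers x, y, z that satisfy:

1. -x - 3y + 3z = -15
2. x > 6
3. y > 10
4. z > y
Yes

Take x = 18, y = 11, z = 12. Substituting into each constraint:
  (1) (-18) - 3(11) + 3(12) = -15 ✓
  (2) 18 > 6 ✓
  (3) 11 > 10 ✓
  (4) 12 > 11 ✓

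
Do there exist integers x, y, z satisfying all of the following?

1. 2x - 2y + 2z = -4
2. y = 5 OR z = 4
Yes

Take x = -2, y = 4, z = 4. Substituting into each constraint:
  (1) 2(-2) - 2(4) + 2(4) = -4 ✓
  (2) z = 4, target 4 ✓ (second branch holds)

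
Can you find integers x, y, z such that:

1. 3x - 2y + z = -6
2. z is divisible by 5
Yes

Take x = 0, y = 3, z = 0. Substituting into each constraint:
  (1) 3(0) - 2(3) + 0 = -6 ✓
  (2) 0 = 5 × 0, remainder 0 ✓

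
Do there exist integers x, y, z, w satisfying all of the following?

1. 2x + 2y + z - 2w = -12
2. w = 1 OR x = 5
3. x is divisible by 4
Yes

Take x = 0, y = -5, z = 0, w = 1. Substituting into each constraint:
  (1) 2(0) + 2(-5) + 0 - 2(1) = -12 ✓
  (2) w = 1, target 1 ✓ (first branch holds)
  (3) 0 = 4 × 0, remainder 0 ✓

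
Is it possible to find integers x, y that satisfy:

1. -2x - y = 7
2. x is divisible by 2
Yes

Take x = 0, y = -7. Substituting into each constraint:
  (1) -2(0) + 7 = 7 ✓
  (2) 0 = 2 × 0, remainder 0 ✓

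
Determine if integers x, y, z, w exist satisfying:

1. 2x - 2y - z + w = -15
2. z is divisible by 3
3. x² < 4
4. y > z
Yes

Take x = 0, y = 1, z = 0, w = -13. Substituting into each constraint:
  (1) 2(0) - 2(1) + 0 + (-13) = -15 ✓
  (2) 0 = 3 × 0, remainder 0 ✓
  (3) x² = (0)² = 0, and 0 < 4 ✓
  (4) 1 > 0 ✓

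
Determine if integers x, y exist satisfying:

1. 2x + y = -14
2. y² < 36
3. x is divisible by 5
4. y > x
Yes

Take x = -5, y = -4. Substituting into each constraint:
  (1) 2(-5) + (-4) = -14 ✓
  (2) y² = (-4)² = 16, and 16 < 36 ✓
  (3) -5 = 5 × -1, remainder 0 ✓
  (4) -4 > -5 ✓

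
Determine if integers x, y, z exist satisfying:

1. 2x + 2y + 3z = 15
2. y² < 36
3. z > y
Yes

Take x = 6, y = 0, z = 1. Substituting into each constraint:
  (1) 2(6) + 2(0) + 3(1) = 15 ✓
  (2) y² = (0)² = 0, and 0 < 36 ✓
  (3) 1 > 0 ✓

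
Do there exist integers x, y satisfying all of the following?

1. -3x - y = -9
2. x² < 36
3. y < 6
Yes

Take x = 3, y = 0. Substituting into each constraint:
  (1) -3(3) + 0 = -9 ✓
  (2) x² = (3)² = 9, and 9 < 36 ✓
  (3) 0 < 6 ✓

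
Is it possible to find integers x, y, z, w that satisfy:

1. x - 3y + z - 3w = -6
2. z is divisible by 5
Yes

Take x = 0, y = 2, z = 0, w = 0. Substituting into each constraint:
  (1) 0 - 3(2) + 0 - 3(0) = -6 ✓
  (2) 0 = 5 × 0, remainder 0 ✓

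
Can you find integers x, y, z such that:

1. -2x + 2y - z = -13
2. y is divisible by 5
Yes

Take x = 6, y = 0, z = 1. Substituting into each constraint:
  (1) -2(6) + 2(0) + (-1) = -13 ✓
  (2) 0 = 5 × 0, remainder 0 ✓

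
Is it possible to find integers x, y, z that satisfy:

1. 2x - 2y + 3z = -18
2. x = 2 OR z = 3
Yes

Take x = 2, y = 11, z = 0. Substituting into each constraint:
  (1) 2(2) - 2(11) + 3(0) = -18 ✓
  (2) x = 2, target 2 ✓ (first branch holds)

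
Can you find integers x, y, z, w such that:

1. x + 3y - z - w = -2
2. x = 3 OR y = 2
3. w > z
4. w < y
Yes

Take x = 3, y = -8, z = -10, w = -9. Substituting into each constraint:
  (1) 3 + 3(-8) + 10 + 9 = -2 ✓
  (2) x = 3, target 3 ✓ (first branch holds)
  (3) -9 > -10 ✓
  (4) -9 < -8 ✓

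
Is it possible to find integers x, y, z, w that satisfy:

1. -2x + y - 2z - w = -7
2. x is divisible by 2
Yes

Take x = 0, y = 0, z = 0, w = 7. Substituting into each constraint:
  (1) -2(0) + 0 - 2(0) + (-7) = -7 ✓
  (2) 0 = 2 × 0, remainder 0 ✓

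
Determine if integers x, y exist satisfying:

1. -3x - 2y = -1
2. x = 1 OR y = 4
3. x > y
Yes

Take x = 1, y = -1. Substituting into each constraint:
  (1) -3(1) - 2(-1) = -1 ✓
  (2) x = 1, target 1 ✓ (first branch holds)
  (3) 1 > -1 ✓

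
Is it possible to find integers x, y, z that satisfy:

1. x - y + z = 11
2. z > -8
Yes

Take x = 11, y = 0, z = 0. Substituting into each constraint:
  (1) 11 + 0 + 0 = 11 ✓
  (2) 0 > -8 ✓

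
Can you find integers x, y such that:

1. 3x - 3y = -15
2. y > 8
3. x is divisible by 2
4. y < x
No

A contradictory subset is {3x - 3y = -15, y < x}. No integer assignment can satisfy these jointly:

  - 3x - 3y = -15: is a linear equation tying the variables together
  - y < x: bounds one variable relative to another variable

From the equation, x − y = -5, i.e. x − y = -5; but x > y requires x − y ≥ 1. Contradiction.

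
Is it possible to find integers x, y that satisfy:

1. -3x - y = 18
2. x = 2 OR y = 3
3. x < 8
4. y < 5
Yes

Take x = -7, y = 3. Substituting into each constraint:
  (1) -3(-7) + (-3) = 18 ✓
  (2) y = 3, target 3 ✓ (second branch holds)
  (3) -7 < 8 ✓
  (4) 3 < 5 ✓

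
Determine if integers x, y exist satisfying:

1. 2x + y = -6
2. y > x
Yes

Take x = -3, y = 0. Substituting into each constraint:
  (1) 2(-3) + 0 = -6 ✓
  (2) 0 > -3 ✓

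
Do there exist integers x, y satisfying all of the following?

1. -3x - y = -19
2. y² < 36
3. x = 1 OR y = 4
Yes

Take x = 5, y = 4. Substituting into each constraint:
  (1) -3(5) + (-4) = -19 ✓
  (2) y² = (4)² = 16, and 16 < 36 ✓
  (3) y = 4, target 4 ✓ (second branch holds)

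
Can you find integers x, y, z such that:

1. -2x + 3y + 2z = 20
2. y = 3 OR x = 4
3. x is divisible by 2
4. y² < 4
Yes

Take x = 4, y = 0, z = 14. Substituting into each constraint:
  (1) -2(4) + 3(0) + 2(14) = 20 ✓
  (2) x = 4, target 4 ✓ (second branch holds)
  (3) 4 = 2 × 2, remainder 0 ✓
  (4) y² = (0)² = 0, and 0 < 4 ✓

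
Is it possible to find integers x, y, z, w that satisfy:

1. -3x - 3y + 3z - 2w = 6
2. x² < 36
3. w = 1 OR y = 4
Yes

Take x = 2, y = 4, z = 8, w = 0. Substituting into each constraint:
  (1) -3(2) - 3(4) + 3(8) - 2(0) = 6 ✓
  (2) x² = (2)² = 4, and 4 < 36 ✓
  (3) y = 4, target 4 ✓ (second branch holds)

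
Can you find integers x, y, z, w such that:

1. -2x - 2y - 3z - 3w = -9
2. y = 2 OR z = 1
Yes

Take x = 1, y = 2, z = 2, w = -1. Substituting into each constraint:
  (1) -2(1) - 2(2) - 3(2) - 3(-1) = -9 ✓
  (2) y = 2, target 2 ✓ (first branch holds)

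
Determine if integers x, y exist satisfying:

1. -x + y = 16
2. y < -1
Yes

Take x = -18, y = -2. Substituting into each constraint:
  (1) 18 + (-2) = 16 ✓
  (2) -2 < -1 ✓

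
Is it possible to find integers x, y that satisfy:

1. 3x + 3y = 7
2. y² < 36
No

Even the single constraint (3x + 3y = 7) is infeasible over the integers.

  - 3x + 3y = 7: every term on the left is divisible by 3, so the LHS ≡ 0 (mod 3), but the RHS 7 is not — no integer solution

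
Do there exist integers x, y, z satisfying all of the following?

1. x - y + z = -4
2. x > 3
Yes

Take x = 4, y = 0, z = -8. Substituting into each constraint:
  (1) 4 + 0 + (-8) = -4 ✓
  (2) 4 > 3 ✓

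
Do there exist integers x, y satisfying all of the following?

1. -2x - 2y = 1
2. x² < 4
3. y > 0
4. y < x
No

Even the single constraint (-2x - 2y = 1) is infeasible over the integers.

  - -2x - 2y = 1: every term on the left is divisible by 2, so the LHS ≡ 0 (mod 2), but the RHS 1 is not — no integer solution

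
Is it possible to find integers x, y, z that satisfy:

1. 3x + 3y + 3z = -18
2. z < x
Yes

Take x = 0, y = -5, z = -1. Substituting into each constraint:
  (1) 3(0) + 3(-5) + 3(-1) = -18 ✓
  (2) -1 < 0 ✓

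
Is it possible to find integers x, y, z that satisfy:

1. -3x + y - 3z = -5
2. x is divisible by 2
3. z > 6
Yes

Take x = 0, y = 16, z = 7. Substituting into each constraint:
  (1) -3(0) + 16 - 3(7) = -5 ✓
  (2) 0 = 2 × 0, remainder 0 ✓
  (3) 7 > 6 ✓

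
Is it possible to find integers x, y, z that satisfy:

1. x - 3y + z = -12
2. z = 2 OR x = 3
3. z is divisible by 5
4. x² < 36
Yes

Take x = 3, y = 10, z = 15. Substituting into each constraint:
  (1) 3 - 3(10) + 15 = -12 ✓
  (2) x = 3, target 3 ✓ (second branch holds)
  (3) 15 = 5 × 3, remainder 0 ✓
  (4) x² = (3)² = 9, and 9 < 36 ✓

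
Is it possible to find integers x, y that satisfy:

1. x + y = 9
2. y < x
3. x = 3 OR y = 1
Yes

Take x = 8, y = 1. Substituting into each constraint:
  (1) 8 + 1 = 9 ✓
  (2) 1 < 8 ✓
  (3) y = 1, target 1 ✓ (second branch holds)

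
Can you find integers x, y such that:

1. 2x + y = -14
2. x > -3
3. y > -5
No

The full constraint system is jointly infeasible over the integers. Each constraint and what it forces:

  - 2x + y = -14: is a linear equation tying the variables together
  - x > -3: bounds one variable relative to a constant
  - y > -5: bounds one variable relative to a constant

Range argument: with x ∈ [-2, ∞], y ∈ [-4, ∞], the left side of the equation is at least -8, but the right side is -14 < -8. No integer solution exists.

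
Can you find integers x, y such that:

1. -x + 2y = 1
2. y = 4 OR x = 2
Yes

Take x = 7, y = 4. Substituting into each constraint:
  (1) (-7) + 2(4) = 1 ✓
  (2) y = 4, target 4 ✓ (first branch holds)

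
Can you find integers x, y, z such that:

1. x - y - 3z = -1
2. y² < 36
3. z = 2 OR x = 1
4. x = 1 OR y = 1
Yes

Take x = 1, y = 2, z = 0. Substituting into each constraint:
  (1) 1 + (-2) - 3(0) = -1 ✓
  (2) y² = (2)² = 4, and 4 < 36 ✓
  (3) x = 1, target 1 ✓ (second branch holds)
  (4) x = 1, target 1 ✓ (first branch holds)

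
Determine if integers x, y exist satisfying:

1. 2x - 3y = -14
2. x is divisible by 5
Yes

Take x = 5, y = 8. Substituting into each constraint:
  (1) 2(5) - 3(8) = -14 ✓
  (2) 5 = 5 × 1, remainder 0 ✓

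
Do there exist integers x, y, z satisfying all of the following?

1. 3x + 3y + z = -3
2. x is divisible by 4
Yes

Take x = 0, y = -1, z = 0. Substituting into each constraint:
  (1) 3(0) + 3(-1) + 0 = -3 ✓
  (2) 0 = 4 × 0, remainder 0 ✓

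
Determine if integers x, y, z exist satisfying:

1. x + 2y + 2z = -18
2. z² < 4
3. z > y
Yes

Take x = -16, y = -1, z = 0. Substituting into each constraint:
  (1) (-16) + 2(-1) + 2(0) = -18 ✓
  (2) z² = (0)² = 0, and 0 < 4 ✓
  (3) 0 > -1 ✓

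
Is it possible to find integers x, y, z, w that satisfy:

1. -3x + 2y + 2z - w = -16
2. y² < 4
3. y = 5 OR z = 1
Yes

Take x = 0, y = 0, z = 1, w = 18. Substituting into each constraint:
  (1) -3(0) + 2(0) + 2(1) + (-18) = -16 ✓
  (2) y² = (0)² = 0, and 0 < 4 ✓
  (3) z = 1, target 1 ✓ (second branch holds)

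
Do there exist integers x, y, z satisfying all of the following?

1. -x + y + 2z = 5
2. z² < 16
Yes

Take x = 0, y = 1, z = 2. Substituting into each constraint:
  (1) 0 + 1 + 2(2) = 5 ✓
  (2) z² = (2)² = 4, and 4 < 16 ✓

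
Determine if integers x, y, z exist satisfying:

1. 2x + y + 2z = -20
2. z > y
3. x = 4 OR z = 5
Yes

Take x = -17, y = 4, z = 5. Substituting into each constraint:
  (1) 2(-17) + 4 + 2(5) = -20 ✓
  (2) 5 > 4 ✓
  (3) z = 5, target 5 ✓ (second branch holds)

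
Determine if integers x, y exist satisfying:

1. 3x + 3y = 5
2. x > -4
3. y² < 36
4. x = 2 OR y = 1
No

Even the single constraint (3x + 3y = 5) is infeasible over the integers.

  - 3x + 3y = 5: every term on the left is divisible by 3, so the LHS ≡ 0 (mod 3), but the RHS 5 is not — no integer solution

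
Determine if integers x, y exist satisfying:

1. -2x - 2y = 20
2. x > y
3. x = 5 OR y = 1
Yes

Take x = 5, y = -15. Substituting into each constraint:
  (1) -2(5) - 2(-15) = 20 ✓
  (2) 5 > -15 ✓
  (3) x = 5, target 5 ✓ (first branch holds)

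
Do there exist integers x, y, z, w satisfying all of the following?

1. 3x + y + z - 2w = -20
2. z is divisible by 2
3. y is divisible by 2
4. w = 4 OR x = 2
Yes

Take x = 2, y = 0, z = 0, w = 13. Substituting into each constraint:
  (1) 3(2) + 0 + 0 - 2(13) = -20 ✓
  (2) 0 = 2 × 0, remainder 0 ✓
  (3) 0 = 2 × 0, remainder 0 ✓
  (4) x = 2, target 2 ✓ (second branch holds)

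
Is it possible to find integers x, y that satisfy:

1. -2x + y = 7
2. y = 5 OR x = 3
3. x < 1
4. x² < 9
Yes

Take x = -1, y = 5. Substituting into each constraint:
  (1) -2(-1) + 5 = 7 ✓
  (2) y = 5, target 5 ✓ (first branch holds)
  (3) -1 < 1 ✓
  (4) x² = (-1)² = 1, and 1 < 9 ✓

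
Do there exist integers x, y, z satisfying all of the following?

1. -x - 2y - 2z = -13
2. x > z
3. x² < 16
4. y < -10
No

The full constraint system is jointly infeasible over the integers. Each constraint and what it forces:

  - -x - 2y - 2z = -13: is a linear equation tying the variables together
  - x > z: bounds one variable relative to another variable
  - x² < 16: restricts x to |x| ≤ 3
  - y < -10: bounds one variable relative to a constant

Propagating the comparison: z < x and x ≤ 3 give z ≤ 2. Range argument: with x ∈ [-3, 3], y ∈ [−∞, -11], z ∈ [−∞, 2], the left side of the equation is at least 15, but the right side is -13 < 15. No integer solution exists.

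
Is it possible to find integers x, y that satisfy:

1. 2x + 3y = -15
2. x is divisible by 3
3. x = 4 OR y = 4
No

A contradictory subset is {2x + 3y = -15, x = 4 OR y = 4}. No integer assignment can satisfy these jointly:

  - 2x + 3y = -15: is a linear equation tying the variables together
  - x = 4 OR y = 4: forces a choice: either x = 4 or y = 4

Split on the disjunction (x = 4 OR y = 4):
  • If x = 4: with x = 4, every remaining term of the linear equation is divisible by 3, so the left side is ≡ 0 (mod 3); but the right side -23 ≡ 1 (mod 3). No integers can satisfy it.
  • If y = 4: with y = 4, every remaining term of the linear equation is divisible by 2, so the left side is ≡ 0 (mod 2); but the right side -27 ≡ 1 (mod 2). No integers can satisfy it.
Both branches are infeasible, so the system has no integer solution.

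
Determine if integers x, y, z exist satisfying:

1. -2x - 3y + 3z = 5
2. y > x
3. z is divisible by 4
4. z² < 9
Yes

Take x = -4, y = 1, z = 0. Substituting into each constraint:
  (1) -2(-4) - 3(1) + 3(0) = 5 ✓
  (2) 1 > -4 ✓
  (3) 0 = 4 × 0, remainder 0 ✓
  (4) z² = (0)² = 0, and 0 < 9 ✓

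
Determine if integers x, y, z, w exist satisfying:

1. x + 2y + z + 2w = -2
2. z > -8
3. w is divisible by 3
Yes

Take x = 0, y = -1, z = 0, w = 0. Substituting into each constraint:
  (1) 0 + 2(-1) + 0 + 2(0) = -2 ✓
  (2) 0 > -8 ✓
  (3) 0 = 3 × 0, remainder 0 ✓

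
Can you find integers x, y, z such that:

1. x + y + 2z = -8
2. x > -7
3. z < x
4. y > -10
Yes

Take x = 0, y = -6, z = -1. Substituting into each constraint:
  (1) 0 + (-6) + 2(-1) = -8 ✓
  (2) 0 > -7 ✓
  (3) -1 < 0 ✓
  (4) -6 > -10 ✓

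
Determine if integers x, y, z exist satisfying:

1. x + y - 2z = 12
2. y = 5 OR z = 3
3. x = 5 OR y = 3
Yes

Take x = 5, y = 5, z = -1. Substituting into each constraint:
  (1) 5 + 5 - 2(-1) = 12 ✓
  (2) y = 5, target 5 ✓ (first branch holds)
  (3) x = 5, target 5 ✓ (first branch holds)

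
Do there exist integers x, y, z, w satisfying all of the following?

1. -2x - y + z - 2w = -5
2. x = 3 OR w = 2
Yes

Take x = 0, y = 0, z = -1, w = 2. Substituting into each constraint:
  (1) -2(0) + 0 + (-1) - 2(2) = -5 ✓
  (2) w = 2, target 2 ✓ (second branch holds)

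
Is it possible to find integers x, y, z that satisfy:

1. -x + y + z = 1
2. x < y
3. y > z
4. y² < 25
Yes

Take x = -2, y = 0, z = -1. Substituting into each constraint:
  (1) 2 + 0 + (-1) = 1 ✓
  (2) -2 < 0 ✓
  (3) 0 > -1 ✓
  (4) y² = (0)² = 0, and 0 < 25 ✓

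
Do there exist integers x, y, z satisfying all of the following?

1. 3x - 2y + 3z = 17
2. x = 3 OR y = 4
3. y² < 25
Yes

Take x = 3, y = 2, z = 4. Substituting into each constraint:
  (1) 3(3) - 2(2) + 3(4) = 17 ✓
  (2) x = 3, target 3 ✓ (first branch holds)
  (3) y² = (2)² = 4, and 4 < 25 ✓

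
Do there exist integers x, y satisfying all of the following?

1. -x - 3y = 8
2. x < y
Yes

Take x = -5, y = -1. Substituting into each constraint:
  (1) 5 - 3(-1) = 8 ✓
  (2) -5 < -1 ✓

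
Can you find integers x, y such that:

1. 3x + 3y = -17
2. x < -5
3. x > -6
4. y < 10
No

Even the single constraint (3x + 3y = -17) is infeasible over the integers.

  - 3x + 3y = -17: every term on the left is divisible by 3, so the LHS ≡ 0 (mod 3), but the RHS -17 is not — no integer solution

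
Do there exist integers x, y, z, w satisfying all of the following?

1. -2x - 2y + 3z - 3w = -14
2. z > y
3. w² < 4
Yes

Take x = 0, y = -17, z = -16, w = 0. Substituting into each constraint:
  (1) -2(0) - 2(-17) + 3(-16) - 3(0) = -14 ✓
  (2) -16 > -17 ✓
  (3) w² = (0)² = 0, and 0 < 4 ✓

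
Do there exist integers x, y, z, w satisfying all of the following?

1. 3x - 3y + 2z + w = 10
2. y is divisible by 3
Yes

Take x = 0, y = 0, z = 5, w = 0. Substituting into each constraint:
  (1) 3(0) - 3(0) + 2(5) + 0 = 10 ✓
  (2) 0 = 3 × 0, remainder 0 ✓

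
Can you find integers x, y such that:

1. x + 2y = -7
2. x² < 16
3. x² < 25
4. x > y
Yes

Take x = 1, y = -4. Substituting into each constraint:
  (1) 1 + 2(-4) = -7 ✓
  (2) x² = (1)² = 1, and 1 < 16 ✓
  (3) x² = (1)² = 1, and 1 < 25 ✓
  (4) 1 > -4 ✓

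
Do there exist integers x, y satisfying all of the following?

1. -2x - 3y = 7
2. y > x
Yes

Take x = -2, y = -1. Substituting into each constraint:
  (1) -2(-2) - 3(-1) = 7 ✓
  (2) -1 > -2 ✓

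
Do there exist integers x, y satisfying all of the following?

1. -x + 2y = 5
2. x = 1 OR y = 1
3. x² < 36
Yes

Take x = 1, y = 3. Substituting into each constraint:
  (1) (-1) + 2(3) = 5 ✓
  (2) x = 1, target 1 ✓ (first branch holds)
  (3) x² = (1)² = 1, and 1 < 36 ✓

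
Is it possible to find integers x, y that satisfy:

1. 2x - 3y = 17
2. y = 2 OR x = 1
Yes

Take x = 1, y = -5. Substituting into each constraint:
  (1) 2(1) - 3(-5) = 17 ✓
  (2) x = 1, target 1 ✓ (second branch holds)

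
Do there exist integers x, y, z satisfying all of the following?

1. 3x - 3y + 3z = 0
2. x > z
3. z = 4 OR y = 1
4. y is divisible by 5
Yes

Take x = 6, y = 10, z = 4. Substituting into each constraint:
  (1) 3(6) - 3(10) + 3(4) = 0 ✓
  (2) 6 > 4 ✓
  (3) z = 4, target 4 ✓ (first branch holds)
  (4) 10 = 5 × 2, remainder 0 ✓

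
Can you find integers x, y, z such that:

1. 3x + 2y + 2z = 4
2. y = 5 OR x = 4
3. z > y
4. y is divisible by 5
Yes

Take x = 4, y = -5, z = 1. Substituting into each constraint:
  (1) 3(4) + 2(-5) + 2(1) = 4 ✓
  (2) x = 4, target 4 ✓ (second branch holds)
  (3) 1 > -5 ✓
  (4) -5 = 5 × -1, remainder 0 ✓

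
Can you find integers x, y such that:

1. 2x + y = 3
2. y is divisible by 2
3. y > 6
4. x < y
No

A contradictory subset is {2x + y = 3, y is divisible by 2}. No integer assignment can satisfy these jointly:

  - 2x + y = 3: is a linear equation tying the variables together
  - y is divisible by 2: restricts y to multiples of 2

Modular obstruction: writing y = 2y', every remaining term of the linear equation is divisible by 2, so the left side is ≡ 0 (mod 2); but the right side 3 ≡ 1 (mod 2). No integers can satisfy it.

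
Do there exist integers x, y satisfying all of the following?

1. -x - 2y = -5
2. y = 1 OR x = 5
Yes

Take x = 5, y = 0. Substituting into each constraint:
  (1) (-5) - 2(0) = -5 ✓
  (2) x = 5, target 5 ✓ (second branch holds)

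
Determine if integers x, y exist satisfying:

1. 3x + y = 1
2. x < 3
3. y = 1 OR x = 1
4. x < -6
No

A contradictory subset is {3x + y = 1, y = 1 OR x = 1, x < -6}. No integer assignment can satisfy these jointly:

  - 3x + y = 1: is a linear equation tying the variables together
  - y = 1 OR x = 1: forces a choice: either y = 1 or x = 1
  - x < -6: bounds one variable relative to a constant

Split on the disjunction (y = 1 OR x = 1):
  • If y = 1: the equation forces x = 0, which contradicts the bound x ≤ -7.
  • If x = 1: this contradicts the bound x ≤ -7.
Both branches are infeasible, so the system has no integer solution.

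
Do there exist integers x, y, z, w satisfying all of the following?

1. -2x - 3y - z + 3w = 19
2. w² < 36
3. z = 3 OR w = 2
Yes

Take x = 0, y = 0, z = -13, w = 2. Substituting into each constraint:
  (1) -2(0) - 3(0) + 13 + 3(2) = 19 ✓
  (2) w² = (2)² = 4, and 4 < 36 ✓
  (3) w = 2, target 2 ✓ (second branch holds)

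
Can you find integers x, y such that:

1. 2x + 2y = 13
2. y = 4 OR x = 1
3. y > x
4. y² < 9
No

Even the single constraint (2x + 2y = 13) is infeasible over the integers.

  - 2x + 2y = 13: every term on the left is divisible by 2, so the LHS ≡ 0 (mod 2), but the RHS 13 is not — no integer solution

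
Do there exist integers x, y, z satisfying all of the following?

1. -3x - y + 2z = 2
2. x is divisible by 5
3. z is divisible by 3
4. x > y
Yes

Take x = 0, y = -2, z = 0. Substituting into each constraint:
  (1) -3(0) + 2 + 2(0) = 2 ✓
  (2) 0 = 5 × 0, remainder 0 ✓
  (3) 0 = 3 × 0, remainder 0 ✓
  (4) 0 > -2 ✓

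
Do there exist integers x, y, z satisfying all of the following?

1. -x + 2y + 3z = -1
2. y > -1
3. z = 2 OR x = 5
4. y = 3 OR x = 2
Yes

Take x = 13, y = 3, z = 2. Substituting into each constraint:
  (1) (-13) + 2(3) + 3(2) = -1 ✓
  (2) 3 > -1 ✓
  (3) z = 2, target 2 ✓ (first branch holds)
  (4) y = 3, target 3 ✓ (first branch holds)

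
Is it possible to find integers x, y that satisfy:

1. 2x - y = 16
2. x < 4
Yes

Take x = 3, y = -10. Substituting into each constraint:
  (1) 2(3) + 10 = 16 ✓
  (2) 3 < 4 ✓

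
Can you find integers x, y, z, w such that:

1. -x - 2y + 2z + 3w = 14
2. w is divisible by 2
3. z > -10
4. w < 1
Yes

Take x = 0, y = -7, z = 0, w = 0. Substituting into each constraint:
  (1) 0 - 2(-7) + 2(0) + 3(0) = 14 ✓
  (2) 0 = 2 × 0, remainder 0 ✓
  (3) 0 > -10 ✓
  (4) 0 < 1 ✓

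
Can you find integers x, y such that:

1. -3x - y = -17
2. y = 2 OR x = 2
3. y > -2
Yes

Take x = 5, y = 2. Substituting into each constraint:
  (1) -3(5) + (-2) = -17 ✓
  (2) y = 2, target 2 ✓ (first branch holds)
  (3) 2 > -2 ✓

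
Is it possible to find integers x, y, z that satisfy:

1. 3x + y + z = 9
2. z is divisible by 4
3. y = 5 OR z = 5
Yes

Take x = 4, y = 5, z = -8. Substituting into each constraint:
  (1) 3(4) + 5 + (-8) = 9 ✓
  (2) -8 = 4 × -2, remainder 0 ✓
  (3) y = 5, target 5 ✓ (first branch holds)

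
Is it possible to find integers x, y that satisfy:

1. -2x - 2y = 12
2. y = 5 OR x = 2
Yes

Take x = -11, y = 5. Substituting into each constraint:
  (1) -2(-11) - 2(5) = 12 ✓
  (2) y = 5, target 5 ✓ (first branch holds)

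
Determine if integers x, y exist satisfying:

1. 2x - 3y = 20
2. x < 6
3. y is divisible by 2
Yes

Take x = 4, y = -4. Substituting into each constraint:
  (1) 2(4) - 3(-4) = 20 ✓
  (2) 4 < 6 ✓
  (3) -4 = 2 × -2, remainder 0 ✓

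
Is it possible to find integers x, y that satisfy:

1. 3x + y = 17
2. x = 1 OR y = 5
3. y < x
No

The full constraint system is jointly infeasible over the integers. Each constraint and what it forces:

  - 3x + y = 17: is a linear equation tying the variables together
  - x = 1 OR y = 5: forces a choice: either x = 1 or y = 5
  - y < x: bounds one variable relative to another variable

Split on the disjunction (x = 1 OR y = 5):
  • If x = 1: the equation forces y = 14, giving (x, y) = (1, 14), which violates x > y.
  • If y = 5: the equation forces x = 4, giving (y, x) = (5, 4), which violates x > y.
Both branches are infeasible, so the system has no integer solution.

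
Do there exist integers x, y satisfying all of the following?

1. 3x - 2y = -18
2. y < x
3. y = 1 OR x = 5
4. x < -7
No

The full constraint system is jointly infeasible over the integers. Each constraint and what it forces:

  - 3x - 2y = -18: is a linear equation tying the variables together
  - y < x: bounds one variable relative to another variable
  - y = 1 OR x = 5: forces a choice: either y = 1 or x = 5
  - x < -7: bounds one variable relative to a constant

Split on the disjunction (y = 1 OR x = 5):
  • If y = 1: with y = 1, every remaining term of the linear equation is divisible by 3, so the left side is ≡ 0 (mod 3); but the right side -16 ≡ 2 (mod 3). No integers can satisfy it.
  • If x = 5: this contradicts the bound x ≤ -8.
Both branches are infeasible, so the system has no integer solution.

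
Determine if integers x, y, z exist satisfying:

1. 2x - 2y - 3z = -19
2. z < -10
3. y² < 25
Yes

Take x = -26, y = 0, z = -11. Substituting into each constraint:
  (1) 2(-26) - 2(0) - 3(-11) = -19 ✓
  (2) -11 < -10 ✓
  (3) y² = (0)² = 0, and 0 < 25 ✓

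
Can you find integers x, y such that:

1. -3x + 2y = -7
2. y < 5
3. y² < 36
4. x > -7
Yes

Take x = 1, y = -2. Substituting into each constraint:
  (1) -3(1) + 2(-2) = -7 ✓
  (2) -2 < 5 ✓
  (3) y² = (-2)² = 4, and 4 < 36 ✓
  (4) 1 > -7 ✓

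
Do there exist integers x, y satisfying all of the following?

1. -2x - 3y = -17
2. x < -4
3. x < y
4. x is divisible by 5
Yes

Take x = -5, y = 9. Substituting into each constraint:
  (1) -2(-5) - 3(9) = -17 ✓
  (2) -5 < -4 ✓
  (3) -5 < 9 ✓
  (4) -5 = 5 × -1, remainder 0 ✓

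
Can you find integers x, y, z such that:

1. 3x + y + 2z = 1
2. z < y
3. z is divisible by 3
Yes

Take x = 0, y = 1, z = 0. Substituting into each constraint:
  (1) 3(0) + 1 + 2(0) = 1 ✓
  (2) 0 < 1 ✓
  (3) 0 = 3 × 0, remainder 0 ✓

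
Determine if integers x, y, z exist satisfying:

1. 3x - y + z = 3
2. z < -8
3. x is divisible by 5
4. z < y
Yes

Take x = 5, y = 3, z = -9. Substituting into each constraint:
  (1) 3(5) + (-3) + (-9) = 3 ✓
  (2) -9 < -8 ✓
  (3) 5 = 5 × 1, remainder 0 ✓
  (4) -9 < 3 ✓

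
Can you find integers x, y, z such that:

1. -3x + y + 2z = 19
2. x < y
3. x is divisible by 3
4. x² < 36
Yes

Take x = 0, y = 1, z = 9. Substituting into each constraint:
  (1) -3(0) + 1 + 2(9) = 19 ✓
  (2) 0 < 1 ✓
  (3) 0 = 3 × 0, remainder 0 ✓
  (4) x² = (0)² = 0, and 0 < 36 ✓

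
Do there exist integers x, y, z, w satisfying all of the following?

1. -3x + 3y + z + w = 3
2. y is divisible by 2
Yes

Take x = 0, y = 0, z = 0, w = 3. Substituting into each constraint:
  (1) -3(0) + 3(0) + 0 + 3 = 3 ✓
  (2) 0 = 2 × 0, remainder 0 ✓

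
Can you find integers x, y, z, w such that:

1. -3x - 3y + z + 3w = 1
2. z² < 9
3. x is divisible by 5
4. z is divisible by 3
No

A contradictory subset is {-3x - 3y + z + 3w = 1, z is divisible by 3}. No integer assignment can satisfy these jointly:

  - -3x - 3y + z + 3w = 1: is a linear equation tying the variables together
  - z is divisible by 3: restricts z to multiples of 3

Modular obstruction: writing z = 3z', every remaining term of the linear equation is divisible by 3, so the left side is ≡ 0 (mod 3); but the right side 1 ≡ 1 (mod 3). No integers can satisfy it.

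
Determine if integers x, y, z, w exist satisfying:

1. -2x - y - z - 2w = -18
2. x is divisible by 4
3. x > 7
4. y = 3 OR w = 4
Yes

Take x = 8, y = 3, z = -1, w = 0. Substituting into each constraint:
  (1) -2(8) + (-3) + 1 - 2(0) = -18 ✓
  (2) 8 = 4 × 2, remainder 0 ✓
  (3) 8 > 7 ✓
  (4) y = 3, target 3 ✓ (first branch holds)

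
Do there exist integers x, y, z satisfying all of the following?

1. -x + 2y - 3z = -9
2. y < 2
Yes

Take x = 9, y = 0, z = 0. Substituting into each constraint:
  (1) (-9) + 2(0) - 3(0) = -9 ✓
  (2) 0 < 2 ✓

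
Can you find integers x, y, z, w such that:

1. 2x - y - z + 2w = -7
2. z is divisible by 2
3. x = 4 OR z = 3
Yes

Take x = 4, y = 15, z = 0, w = 0. Substituting into each constraint:
  (1) 2(4) + (-15) + 0 + 2(0) = -7 ✓
  (2) 0 = 2 × 0, remainder 0 ✓
  (3) x = 4, target 4 ✓ (first branch holds)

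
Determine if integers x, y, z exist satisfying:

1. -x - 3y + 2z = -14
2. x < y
Yes

Take x = 0, y = 2, z = -4. Substituting into each constraint:
  (1) 0 - 3(2) + 2(-4) = -14 ✓
  (2) 0 < 2 ✓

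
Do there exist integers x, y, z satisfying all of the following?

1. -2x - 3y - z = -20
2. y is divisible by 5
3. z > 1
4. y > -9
Yes

Take x = 9, y = 0, z = 2. Substituting into each constraint:
  (1) -2(9) - 3(0) + (-2) = -20 ✓
  (2) 0 = 5 × 0, remainder 0 ✓
  (3) 2 > 1 ✓
  (4) 0 > -9 ✓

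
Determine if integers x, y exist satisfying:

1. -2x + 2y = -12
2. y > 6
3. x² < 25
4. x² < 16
No

A contradictory subset is {-2x + 2y = -12, y > 6, x² < 16}. No integer assignment can satisfy these jointly:

  - -2x + 2y = -12: is a linear equation tying the variables together
  - y > 6: bounds one variable relative to a constant
  - x² < 16: restricts x to |x| ≤ 3

Range argument: with x ∈ [-3, 3], y ∈ [7, ∞], the left side of the equation is at least 8, but the right side is -12 < 8. No integer solution exists.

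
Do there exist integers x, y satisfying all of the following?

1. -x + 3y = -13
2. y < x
Yes

Take x = 13, y = 0. Substituting into each constraint:
  (1) (-13) + 3(0) = -13 ✓
  (2) 0 < 13 ✓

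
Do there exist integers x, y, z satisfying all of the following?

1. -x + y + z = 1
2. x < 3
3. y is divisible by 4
Yes

Take x = -1, y = 0, z = 0. Substituting into each constraint:
  (1) 1 + 0 + 0 = 1 ✓
  (2) -1 < 3 ✓
  (3) 0 = 4 × 0, remainder 0 ✓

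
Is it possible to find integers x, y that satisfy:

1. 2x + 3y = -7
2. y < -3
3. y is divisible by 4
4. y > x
No

A contradictory subset is {2x + 3y = -7, y < -3, y > x}. No integer assignment can satisfy these jointly:

  - 2x + 3y = -7: is a linear equation tying the variables together
  - y < -3: bounds one variable relative to a constant
  - y > x: bounds one variable relative to another variable

Propagating the comparison: x < y and y ≤ -4 give x ≤ -5. Range argument: with x ∈ [−∞, -5], y ∈ [−∞, -4], the left side of the equation is at most -22, but the right side is -7 > -22. No integer solution exists.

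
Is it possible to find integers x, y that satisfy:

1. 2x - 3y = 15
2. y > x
Yes

Take x = -18, y = -17. Substituting into each constraint:
  (1) 2(-18) - 3(-17) = 15 ✓
  (2) -17 > -18 ✓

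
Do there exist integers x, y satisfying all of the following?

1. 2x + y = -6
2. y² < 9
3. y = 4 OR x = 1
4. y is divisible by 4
No

A contradictory subset is {2x + y = -6, y² < 9, y = 4 OR x = 1}. No integer assignment can satisfy these jointly:

  - 2x + y = -6: is a linear equation tying the variables together
  - y² < 9: restricts y to |y| ≤ 2
  - y = 4 OR x = 1: forces a choice: either y = 4 or x = 1

Split on the disjunction (y = 4 OR x = 1):
  • If y = 4: this contradicts y² < 9, which requires |y| ≤ 2.
  • If x = 1: the equation forces y = -8, but y² < 9 requires |y| ≤ 2.
Both branches are infeasible, so the system has no integer solution.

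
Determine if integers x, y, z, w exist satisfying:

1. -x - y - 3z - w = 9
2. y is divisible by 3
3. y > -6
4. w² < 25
Yes

Take x = 4, y = 0, z = -5, w = 2. Substituting into each constraint:
  (1) (-4) + 0 - 3(-5) + (-2) = 9 ✓
  (2) 0 = 3 × 0, remainder 0 ✓
  (3) 0 > -6 ✓
  (4) w² = (2)² = 4, and 4 < 25 ✓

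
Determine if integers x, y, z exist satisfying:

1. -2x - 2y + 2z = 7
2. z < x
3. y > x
No

Even the single constraint (-2x - 2y + 2z = 7) is infeasible over the integers.

  - -2x - 2y + 2z = 7: every term on the left is divisible by 2, so the LHS ≡ 0 (mod 2), but the RHS 7 is not — no integer solution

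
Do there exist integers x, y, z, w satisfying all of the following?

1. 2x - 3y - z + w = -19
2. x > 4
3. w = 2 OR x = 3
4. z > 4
Yes

Take x = 7, y = 10, z = 5, w = 2. Substituting into each constraint:
  (1) 2(7) - 3(10) + (-5) + 2 = -19 ✓
  (2) 7 > 4 ✓
  (3) w = 2, target 2 ✓ (first branch holds)
  (4) 5 > 4 ✓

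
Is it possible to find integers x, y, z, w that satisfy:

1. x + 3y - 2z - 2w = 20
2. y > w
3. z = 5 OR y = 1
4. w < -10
Yes

Take x = 8, y = 0, z = 5, w = -11. Substituting into each constraint:
  (1) 8 + 3(0) - 2(5) - 2(-11) = 20 ✓
  (2) 0 > -11 ✓
  (3) z = 5, target 5 ✓ (first branch holds)
  (4) -11 < -10 ✓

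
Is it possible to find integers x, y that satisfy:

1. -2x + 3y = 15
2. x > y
Yes

Take x = 18, y = 17. Substituting into each constraint:
  (1) -2(18) + 3(17) = 15 ✓
  (2) 18 > 17 ✓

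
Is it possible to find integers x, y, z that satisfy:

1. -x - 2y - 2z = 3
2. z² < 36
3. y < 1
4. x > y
Yes

Take x = 1, y = 0, z = -2. Substituting into each constraint:
  (1) (-1) - 2(0) - 2(-2) = 3 ✓
  (2) z² = (-2)² = 4, and 4 < 36 ✓
  (3) 0 < 1 ✓
  (4) 1 > 0 ✓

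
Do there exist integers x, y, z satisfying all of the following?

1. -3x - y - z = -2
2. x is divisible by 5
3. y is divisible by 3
Yes

Take x = 0, y = 0, z = 2. Substituting into each constraint:
  (1) -3(0) + 0 + (-2) = -2 ✓
  (2) 0 = 5 × 0, remainder 0 ✓
  (3) 0 = 3 × 0, remainder 0 ✓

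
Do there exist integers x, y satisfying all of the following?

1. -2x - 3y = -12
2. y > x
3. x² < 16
Yes

Take x = 0, y = 4. Substituting into each constraint:
  (1) -2(0) - 3(4) = -12 ✓
  (2) 4 > 0 ✓
  (3) x² = (0)² = 0, and 0 < 16 ✓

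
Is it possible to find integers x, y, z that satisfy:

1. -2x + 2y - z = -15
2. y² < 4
Yes

Take x = 7, y = 0, z = 1. Substituting into each constraint:
  (1) -2(7) + 2(0) + (-1) = -15 ✓
  (2) y² = (0)² = 0, and 0 < 4 ✓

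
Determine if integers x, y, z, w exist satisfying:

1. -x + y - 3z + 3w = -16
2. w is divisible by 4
Yes

Take x = 16, y = 0, z = 0, w = 0. Substituting into each constraint:
  (1) (-16) + 0 - 3(0) + 3(0) = -16 ✓
  (2) 0 = 4 × 0, remainder 0 ✓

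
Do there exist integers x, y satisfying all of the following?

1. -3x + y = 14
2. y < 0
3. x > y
Yes

Take x = -8, y = -10. Substituting into each constraint:
  (1) -3(-8) + (-10) = 14 ✓
  (2) -10 < 0 ✓
  (3) -8 > -10 ✓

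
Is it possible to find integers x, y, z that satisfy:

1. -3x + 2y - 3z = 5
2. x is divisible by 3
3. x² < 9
Yes

Take x = 0, y = 4, z = 1. Substituting into each constraint:
  (1) -3(0) + 2(4) - 3(1) = 5 ✓
  (2) 0 = 3 × 0, remainder 0 ✓
  (3) x² = (0)² = 0, and 0 < 9 ✓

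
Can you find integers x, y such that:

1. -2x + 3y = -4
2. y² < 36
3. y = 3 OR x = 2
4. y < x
Yes

Take x = 2, y = 0. Substituting into each constraint:
  (1) -2(2) + 3(0) = -4 ✓
  (2) y² = (0)² = 0, and 0 < 36 ✓
  (3) x = 2, target 2 ✓ (second branch holds)
  (4) 0 < 2 ✓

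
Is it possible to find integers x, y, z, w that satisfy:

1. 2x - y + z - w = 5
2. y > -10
Yes

Take x = 0, y = 0, z = 0, w = -5. Substituting into each constraint:
  (1) 2(0) + 0 + 0 + 5 = 5 ✓
  (2) 0 > -10 ✓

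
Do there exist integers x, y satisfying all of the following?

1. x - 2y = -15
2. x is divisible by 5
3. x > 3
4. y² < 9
No

A contradictory subset is {x - 2y = -15, x > 3, y² < 9}. No integer assignment can satisfy these jointly:

  - x - 2y = -15: is a linear equation tying the variables together
  - x > 3: bounds one variable relative to a constant
  - y² < 9: restricts y to |y| ≤ 2

Range argument: with x ∈ [4, ∞], y ∈ [-2, 2], the left side of the equation is at least 0, but the right side is -15 < 0. No integer solution exists.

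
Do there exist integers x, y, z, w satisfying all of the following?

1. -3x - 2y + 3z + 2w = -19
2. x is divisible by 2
Yes

Take x = 0, y = 11, z = 1, w = 0. Substituting into each constraint:
  (1) -3(0) - 2(11) + 3(1) + 2(0) = -19 ✓
  (2) 0 = 2 × 0, remainder 0 ✓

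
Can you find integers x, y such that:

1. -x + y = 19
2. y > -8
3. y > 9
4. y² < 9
No

A contradictory subset is {y > 9, y² < 9}. No integer assignment can satisfy these jointly:

  - y > 9: bounds one variable relative to a constant
  - y² < 9: restricts y to |y| ≤ 2

Direct contradiction: the bounds on y require y ≥ 10 and y ≤ 2 simultaneously, which is empty.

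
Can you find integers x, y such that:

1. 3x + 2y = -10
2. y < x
Yes

Take x = 0, y = -5. Substituting into each constraint:
  (1) 3(0) + 2(-5) = -10 ✓
  (2) -5 < 0 ✓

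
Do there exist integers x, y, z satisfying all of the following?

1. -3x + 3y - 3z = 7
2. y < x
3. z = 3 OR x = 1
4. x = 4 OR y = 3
No

Even the single constraint (-3x + 3y - 3z = 7) is infeasible over the integers.

  - -3x + 3y - 3z = 7: every term on the left is divisible by 3, so the LHS ≡ 0 (mod 3), but the RHS 7 is not — no integer solution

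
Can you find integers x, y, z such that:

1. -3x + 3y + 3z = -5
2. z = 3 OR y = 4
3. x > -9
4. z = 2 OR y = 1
No

Even the single constraint (-3x + 3y + 3z = -5) is infeasible over the integers.

  - -3x + 3y + 3z = -5: every term on the left is divisible by 3, so the LHS ≡ 0 (mod 3), but the RHS -5 is not — no integer solution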